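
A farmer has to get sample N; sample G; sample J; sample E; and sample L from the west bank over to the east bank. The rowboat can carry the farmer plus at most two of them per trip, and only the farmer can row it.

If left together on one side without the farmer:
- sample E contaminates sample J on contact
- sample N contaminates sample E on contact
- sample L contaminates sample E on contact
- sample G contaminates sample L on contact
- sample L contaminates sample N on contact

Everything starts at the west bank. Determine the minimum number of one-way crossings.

7

Counting alone: the farmer can take at most 2 across per trip to the east bank, so moving all 5 needs at least 3 loaded trips out, with a return between consecutive ones — at least 5 crossings.
The safety rule pushes this higher. Following every safe sequence of crossings, the most of the 5 that can be at the east bank as the rowboat arrives there on crossing 5 is 4 — never all 5.
So no plan with fewer than 7 crossings exists, and this one achieves 7:
1. Farmer goes to the east bank with sample E and sample L.
2. Farmer goes back to the west bank with sample E.
3. Farmer goes to the east bank with sample J and sample N.
4. Farmer goes back to the west bank with sample N.
5. Farmer goes to the east bank with sample G and sample N.
6. Farmer goes back to the west bank with sample L.
7. Farmer goes to the east bank with sample E and sample L.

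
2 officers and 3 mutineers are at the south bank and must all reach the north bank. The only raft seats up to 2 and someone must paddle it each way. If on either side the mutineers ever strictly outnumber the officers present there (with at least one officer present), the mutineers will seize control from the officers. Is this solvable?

No

The mutineers already outnumber the officers at the south bank before anyone moves, so the starting position itself is disallowed.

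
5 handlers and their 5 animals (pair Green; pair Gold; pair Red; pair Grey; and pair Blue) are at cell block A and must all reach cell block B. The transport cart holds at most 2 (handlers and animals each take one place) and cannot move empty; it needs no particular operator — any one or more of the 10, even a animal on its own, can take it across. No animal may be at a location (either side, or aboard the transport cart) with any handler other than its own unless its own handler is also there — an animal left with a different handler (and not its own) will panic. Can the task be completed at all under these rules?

Following every safe sequence of crossings from the start, the most of the 10 that can be at cell block B as the transport cart arrives there on crossings 1, 3, 5, 7 is 2, 3, 4, 5 respectively; the best ever achieved is 5 of 10.
From crossing 9 on, no configuration arises that was not already reachable earlier: only 82 distinct safe configurations (who is on which side, and where the transport cart is) can ever be reached, none of them has everyone across, and every continuation just revisits them. So no valid plan exists.

No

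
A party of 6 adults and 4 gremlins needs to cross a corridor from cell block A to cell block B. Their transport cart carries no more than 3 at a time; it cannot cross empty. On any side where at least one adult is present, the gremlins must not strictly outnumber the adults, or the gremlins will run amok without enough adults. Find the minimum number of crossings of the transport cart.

9

Counting alone: each trip to cell block B takes at most 3 across and each return brings at least 1 back, so after t trips out (and t−1 returns) at most 3t − (t−1) of the 10 are across; that first reaches 10 at t = 5, so at least 9 crossings are needed.
The plan below uses exactly 9 crossings, so it is optimal:
1. 2 gremlins → cell block B.  (cell block A: 6A 2G; cell block B: 0A 2G)
2. 1 gremlin ← cell block A.  (cell block A: 6A 3G; cell block B: 0A 1G)
3. 3 gremlins → cell block B.  (cell block A: 6A 0G; cell block B: 0A 4G)
4. 1 gremlin ← cell block A.  (cell block A: 6A 1G; cell block B: 0A 3G)
5. 3 adults → cell block B.  (cell block A: 3A 1G; cell block B: 3A 3G)
6. 1 gremlin ← cell block A.  (cell block A: 3A 2G; cell block B: 3A 2G)
7. 1 adult and 2 gremlins → cell block B.  (cell block A: 2A 0G; cell block B: 4A 4G)
8. 1 gremlin ← cell block A.  (cell block A: 2A 1G; cell block B: 4A 3G)
9. 2 adults and 1 gremlin → cell block B.  (cell block A: 0A 0G; cell block B: 6A 4G)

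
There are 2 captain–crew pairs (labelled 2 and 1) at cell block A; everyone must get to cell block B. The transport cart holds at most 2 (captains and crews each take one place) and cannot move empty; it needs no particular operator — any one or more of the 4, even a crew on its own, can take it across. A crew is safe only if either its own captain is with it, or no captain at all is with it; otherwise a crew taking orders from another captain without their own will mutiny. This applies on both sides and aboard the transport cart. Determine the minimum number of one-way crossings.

5

Counting alone: each trip to cell block B takes at most 2 across and each return brings at least 1 back, so after t trips out (and t−1 returns) at most 2t − (t−1) of the 4 are across; that first reaches 4 at t = 3, so at least 5 crossings are needed.
The plan below uses exactly 5 crossings, so it is optimal:
1. captain 2 and crew 2 cross → cell block B.
2. captain 2 crosses ← cell block A.
3. captain 1 and captain 2 cross → cell block B.
4. captain 1 crosses ← cell block A.
5. captain 1 and crew 1 cross → cell block B.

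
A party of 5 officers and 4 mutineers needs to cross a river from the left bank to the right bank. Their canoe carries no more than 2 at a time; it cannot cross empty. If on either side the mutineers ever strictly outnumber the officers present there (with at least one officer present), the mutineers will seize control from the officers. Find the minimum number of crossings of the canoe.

15

Counting alone: each trip to the right bank takes at most 2 across and each return brings at least 1 back, so after t trips out (and t−1 returns) at most 2t − (t−1) of the 9 are across; that first reaches 9 at t = 8, so at least 15 crossings are needed.
The plan below uses exactly 15 crossings, so it is optimal:
1. 2 mutineers → the right bank.  (the left bank: 5O 2M; the right bank: 0O 2M)
2. 1 mutineer ← the left bank.  (the left bank: 5O 3M; the right bank: 0O 1M)
3. 2 mutineers → the right bank.  (the left bank: 5O 1M; the right bank: 0O 3M)
4. 1 mutineer ← the left bank.  (the left bank: 5O 2M; the right bank: 0O 2M)
5. 2 officers → the right bank.  (the left bank: 3O 2M; the right bank: 2O 2M)
6. 1 mutineer ← the left bank.  (the left bank: 3O 3M; the right bank: 2O 1M)
7. 1 officer and 1 mutineer → the right bank.  (the left bank: 2O 2M; the right bank: 3O 2M)
8. 1 officer ← the left bank.  (the left bank: 3O 2M; the right bank: 2O 2M)
9. 1 officer and 1 mutineer → the right bank.  (the left bank: 2O 1M; the right bank: 3O 3M)
10. 1 mutineer ← the left bank.  (the left bank: 2O 2M; the right bank: 3O 2M)
11. 1 officer and 1 mutineer → the right bank.  (the left bank: 1O 1M; the right bank: 4O 3M)
12. 1 officer ← the left bank.  (the left bank: 2O 1M; the right bank: 3O 3M)
13. 1 officer and 1 mutineer → the right bank.  (the left bank: 1O 0M; the right bank: 4O 4M)
14. 1 mutineer ← the left bank.  (the left bank: 1O 1M; the right bank: 4O 3M)
15. 1 officer and 1 mutineer → the right bank.  (the left bank: 0O 0M; the right bank: 5O 4M)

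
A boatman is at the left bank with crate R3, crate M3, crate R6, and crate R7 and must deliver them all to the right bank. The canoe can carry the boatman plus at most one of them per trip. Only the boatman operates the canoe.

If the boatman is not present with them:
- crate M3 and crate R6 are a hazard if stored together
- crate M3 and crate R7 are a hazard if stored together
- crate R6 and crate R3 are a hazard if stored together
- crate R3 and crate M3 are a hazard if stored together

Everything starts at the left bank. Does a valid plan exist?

Whatever the first load, the items left behind include a forbidden pair without the boatman. No opening move is safe, so no plan exists.

No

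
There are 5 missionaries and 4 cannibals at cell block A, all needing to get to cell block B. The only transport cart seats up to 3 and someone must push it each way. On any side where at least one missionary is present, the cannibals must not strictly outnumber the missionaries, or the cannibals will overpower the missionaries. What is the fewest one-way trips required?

7

Counting alone: each trip to cell block B takes at most 3 across and each return brings at least 1 back, so after t trips out (and t−1 returns) at most 3t − (t−1) of the 9 are across; that first reaches 9 at t = 4, so at least 7 crossings are needed.
The plan below uses exactly 7 crossings, so it is optimal:
1. 3 cannibals → cell block B.  (cell block A: 5M 1C; cell block B: 0M 3C)
2. 1 cannibal ← cell block A.  (cell block A: 5M 2C; cell block B: 0M 2C)
3. 3 missionaries → cell block B.  (cell block A: 2M 2C; cell block B: 3M 2C)
4. 1 missionary ← cell block A.  (cell block A: 3M 2C; cell block B: 2M 2C)
5. 2 missionaries and 1 cannibal → cell block B.  (cell block A: 1M 1C; cell block B: 4M 3C)
6. 1 missionary ← cell block A.  (cell block A: 2M 1C; cell block B: 3M 3C)
7. 2 missionaries and 1 cannibal → cell block B.  (cell block A: 0M 0C; cell block B: 5M 4C)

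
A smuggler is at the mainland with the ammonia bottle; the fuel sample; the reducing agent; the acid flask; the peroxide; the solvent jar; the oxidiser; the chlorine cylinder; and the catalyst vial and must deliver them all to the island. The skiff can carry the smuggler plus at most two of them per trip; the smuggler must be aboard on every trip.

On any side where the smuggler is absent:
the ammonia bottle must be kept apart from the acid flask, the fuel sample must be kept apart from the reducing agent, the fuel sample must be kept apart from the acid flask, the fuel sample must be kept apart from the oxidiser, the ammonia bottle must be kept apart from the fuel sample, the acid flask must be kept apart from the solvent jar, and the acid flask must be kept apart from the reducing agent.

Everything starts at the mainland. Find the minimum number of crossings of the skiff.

Counting alone: the smuggler can take at most 2 across per trip to the island, so moving all 9 needs at least 5 loaded trips out, with a return between consecutive ones — at least 9 crossings.
The safety rule pushes this higher. Following every safe sequence of crossings, the most of the 9 that can be at the island as the skiff arrives there on crossings 9, 11, 13 is 6, 7, 8 respectively — never all 9.
So no plan with fewer than 15 crossings exists, and this one achieves 15:
1. Smuggler goes to the island with the acid flask and the fuel sample.
2. Smuggler goes back to the mainland with the fuel sample.
3. Smuggler goes to the island with the fuel sample and the peroxide.
4. Smuggler goes back to the mainland with the fuel sample.
5. Smuggler goes to the island with the fuel sample and the solvent jar.
6. Smuggler goes back to the mainland with the acid flask.
7. Smuggler goes to the island with the ammonia bottle and the reducing agent.
8. Smuggler goes back to the mainland with the fuel sample.
9. Smuggler goes to the island with the fuel sample and the oxidiser.
10. Smuggler goes back to the mainland with the fuel sample.
11. Smuggler goes to the island with the chlorine cylinder and the fuel sample.
12. Smuggler goes back to the mainland with the fuel sample.
13. Smuggler goes to the island with the catalyst vial and the fuel sample.
14. Smuggler goes back to the mainland with the fuel sample.
15. Smuggler goes to the island with the acid flask and the fuel sample.

15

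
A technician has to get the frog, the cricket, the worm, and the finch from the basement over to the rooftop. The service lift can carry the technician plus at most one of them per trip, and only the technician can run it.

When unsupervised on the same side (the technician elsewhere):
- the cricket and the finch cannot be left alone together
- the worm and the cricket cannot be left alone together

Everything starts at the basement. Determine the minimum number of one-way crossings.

Counting alone: the technician can take at most 1 across per trip to the rooftop, so moving all 4 needs at least 4 loaded trips out, with a return between consecutive ones — at least 7 crossings.
The safety rule pushes this higher. Following every safe sequence of crossings, the most of the 4 that can be at the rooftop as the service lift arrives there on crossing 7 is 3 — never all 4.
So no plan with fewer than 9 crossings exists, and this one achieves 9:
1. Technician goes to the rooftop with the cricket.  [the basement: the finch, the frog, the worm | the rooftop: the cricket]
2. Technician goes back to the basement alone.  [the basement: the finch, the frog, the worm | the rooftop: the cricket]
3. Technician goes to the rooftop with the frog.  [the basement: the finch, the worm | the rooftop: the cricket, the frog]
4. Technician goes back to the basement alone.  [the basement: the finch, the worm | the rooftop: the cricket, the frog]
5. Technician goes to the rooftop with the worm.  [the basement: the finch | the rooftop: the cricket, the frog, the worm]
6. Technician goes back to the basement with the cricket.  [the basement: the cricket, the finch | the rooftop: the frog, the worm]
7. Technician goes to the rooftop with the finch.  [the basement: the cricket | the rooftop: the finch, the frog, the worm]
8. Technician goes back to the basement alone.  [the basement: the cricket | the rooftop: the finch, the frog, the worm]
9. Technician goes to the rooftop with the cricket.  [the basement: — | the rooftop: the cricket, the finch, the frog, the worm]

9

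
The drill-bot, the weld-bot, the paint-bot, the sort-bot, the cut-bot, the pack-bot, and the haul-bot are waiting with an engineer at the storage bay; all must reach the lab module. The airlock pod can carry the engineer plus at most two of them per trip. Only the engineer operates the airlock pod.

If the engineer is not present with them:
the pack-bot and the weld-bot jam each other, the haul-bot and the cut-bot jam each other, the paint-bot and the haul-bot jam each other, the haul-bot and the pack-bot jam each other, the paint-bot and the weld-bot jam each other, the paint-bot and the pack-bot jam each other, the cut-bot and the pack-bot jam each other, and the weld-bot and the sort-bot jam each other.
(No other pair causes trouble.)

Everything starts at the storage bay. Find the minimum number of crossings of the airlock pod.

Whatever the first load, the items left behind include a forbidden pair without the engineer. No opening move is safe, so no plan exists.

impossible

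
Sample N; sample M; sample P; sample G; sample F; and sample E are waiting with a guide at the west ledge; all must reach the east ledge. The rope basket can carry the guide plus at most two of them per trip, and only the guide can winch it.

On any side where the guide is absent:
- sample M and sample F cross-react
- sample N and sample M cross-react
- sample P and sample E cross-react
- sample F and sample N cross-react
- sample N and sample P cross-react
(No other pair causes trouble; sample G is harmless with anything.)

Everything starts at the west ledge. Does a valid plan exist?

No

Whatever the first load, the items left behind include a forbidden pair without the guide. No opening move is safe, so no plan exists.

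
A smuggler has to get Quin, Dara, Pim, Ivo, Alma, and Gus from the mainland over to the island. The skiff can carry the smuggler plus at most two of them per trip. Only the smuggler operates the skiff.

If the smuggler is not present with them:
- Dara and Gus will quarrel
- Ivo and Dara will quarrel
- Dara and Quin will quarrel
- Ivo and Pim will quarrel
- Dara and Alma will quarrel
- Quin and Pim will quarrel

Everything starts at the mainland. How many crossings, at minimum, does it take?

Counting alone: the smuggler can take at most 2 across per trip to the island, so moving all 6 needs at least 3 loaded trips out, with a return between consecutive ones — at least 5 crossings.
The safety rule pushes this higher. Following every safe sequence of crossings, the most of the 6 that can be at the island as the skiff arrives there on crossing 5 is 5 — never all 6.
So no plan with fewer than 7 crossings exists, and this one achieves 7:
1. Smuggler goes to the island with Dara and Pim.  [the mainland: Alma, Gus, Ivo, Quin | the island: Dara, Pim]
2. Smuggler goes back to the mainland alone.  [the mainland: Alma, Gus, Ivo, Quin | the island: Dara, Pim]
3. Smuggler goes to the island with Ivo and Quin.  [the mainland: Alma, Gus | the island: Dara, Ivo, Pim, Quin]
4. Smuggler goes back to the mainland with Dara and Pim.  [the mainland: Alma, Dara, Gus, Pim | the island: Ivo, Quin]
5. Smuggler goes to the island with Alma and Gus.  [the mainland: Dara, Pim | the island: Alma, Gus, Ivo, Quin]
6. Smuggler goes back to the mainland alone.  [the mainland: Dara, Pim | the island: Alma, Gus, Ivo, Quin]
7. Smuggler goes to the island with Dara and Pim.  [the mainland: — | the island: Alma, Dara, Gus, Ivo, Pim, Quin]

7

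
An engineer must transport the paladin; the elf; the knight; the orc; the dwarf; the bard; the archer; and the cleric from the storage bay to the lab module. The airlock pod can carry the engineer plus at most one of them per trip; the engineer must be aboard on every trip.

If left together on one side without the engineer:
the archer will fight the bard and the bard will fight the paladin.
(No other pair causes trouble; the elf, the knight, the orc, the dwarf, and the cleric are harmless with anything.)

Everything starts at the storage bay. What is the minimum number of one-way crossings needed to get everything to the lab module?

17

Counting alone: the engineer can take at most 1 across per trip to the lab module, so moving all 8 needs at least 8 loaded trips out, with a return between consecutive ones — at least 15 crossings.
The safety rule pushes this higher. Following every safe sequence of crossings, the most of the 8 that can be at the lab module as the airlock pod arrives there on crossing 15 is 7 — never all 8.
So no plan with fewer than 17 crossings exists, and this one achieves 17:
1. Engineer goes to the lab module with the bard.
2. Engineer goes back to the storage bay alone.
3. Engineer goes to the lab module with the paladin.
4. Engineer goes back to the storage bay with the bard.
5. Engineer goes to the lab module with the archer.
6. Engineer goes back to the storage bay alone.
7. Engineer goes to the lab module with the elf.
8. Engineer goes back to the storage bay alone.
9. Engineer goes to the lab module with the knight.
10. Engineer goes back to the storage bay alone.
11. Engineer goes to the lab module with the orc.
12. Engineer goes back to the storage bay alone.
13. Engineer goes to the lab module with the dwarf.
14. Engineer goes back to the storage bay alone.
15. Engineer goes to the lab module with the cleric.
16. Engineer goes back to the storage bay alone.
17. Engineer goes to the lab module with the bard.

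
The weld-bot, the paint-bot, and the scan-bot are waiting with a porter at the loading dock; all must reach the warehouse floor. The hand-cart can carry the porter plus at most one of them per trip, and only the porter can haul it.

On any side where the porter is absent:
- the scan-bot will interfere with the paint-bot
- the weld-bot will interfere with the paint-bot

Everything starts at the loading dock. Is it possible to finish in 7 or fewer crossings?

Yes

Yes — this plan uses 7 crossings (≤ 7):
1. Porter goes to the warehouse floor with the paint-bot.  [the loading dock: the scan-bot, the weld-bot | the warehouse floor: the paint-bot]
2. Porter goes back to the loading dock alone.  [the loading dock: the scan-bot, the weld-bot | the warehouse floor: the paint-bot]
3. Porter goes to the warehouse floor with the weld-bot.  [the loading dock: the scan-bot | the warehouse floor: the paint-bot, the weld-bot]
4. Porter goes back to the loading dock with the paint-bot.  [the loading dock: the paint-bot, the scan-bot | the warehouse floor: the weld-bot]
5. Porter goes to the warehouse floor with the scan-bot.  [the loading dock: the paint-bot | the warehouse floor: the scan-bot, the weld-bot]
6. Porter goes back to the loading dock alone.  [the loading dock: the paint-bot | the warehouse floor: the scan-bot, the weld-bot]
7. Porter goes to the warehouse floor with the paint-bot.  [the loading dock: — | the warehouse floor: the paint-bot, the scan-bot, the weld-bot]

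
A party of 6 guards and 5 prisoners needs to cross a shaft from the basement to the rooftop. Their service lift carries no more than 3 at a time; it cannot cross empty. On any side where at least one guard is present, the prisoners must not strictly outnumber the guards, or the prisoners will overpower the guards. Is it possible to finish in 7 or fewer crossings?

No

Counting alone: each trip to the rooftop takes at most 3 across and each return brings at least 1 back, so after t trips out (and t−1 returns) at most 3t − (t−1) of the 11 are across; that first reaches 11 at t = 5, so at least 9 crossings are needed.
Since 7 < 9, 7 crossings cannot be enough. (The shortest complete plan in fact takes 9:)
1. 3 prisoners → the rooftop.  (the basement: 6G 2P; the rooftop: 0G 3P)
2. 1 prisoner ← the basement.  (the basement: 6G 3P; the rooftop: 0G 2P)
3. 3 guards → the rooftop.  (the basement: 3G 3P; the rooftop: 3G 2P)
4. 1 guard ← the basement.  (the basement: 4G 3P; the rooftop: 2G 2P)
5. 2 guards and 1 prisoner → the rooftop.  (the basement: 2G 2P; the rooftop: 4G 3P)
6. 1 guard ← the basement.  (the basement: 3G 2P; the rooftop: 3G 3P)
7. 2 guards and 1 prisoner → the rooftop.  (the basement: 1G 1P; the rooftop: 5G 4P)
8. 1 guard ← the basement.  (the basement: 2G 1P; the rooftop: 4G 4P)
9. 2 guards and 1 prisoner → the rooftop.  (the basement: 0G 0P; the rooftop: 6G 5P)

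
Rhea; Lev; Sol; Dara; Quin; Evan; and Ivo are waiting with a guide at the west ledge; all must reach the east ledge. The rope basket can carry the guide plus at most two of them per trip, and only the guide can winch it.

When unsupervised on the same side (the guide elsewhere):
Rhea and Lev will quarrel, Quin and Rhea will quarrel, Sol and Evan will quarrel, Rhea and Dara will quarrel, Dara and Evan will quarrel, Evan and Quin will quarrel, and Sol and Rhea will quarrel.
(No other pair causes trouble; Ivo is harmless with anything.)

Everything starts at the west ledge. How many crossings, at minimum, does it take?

Counting alone: the guide can take at most 2 across per trip to the east ledge, so moving all 7 needs at least 4 loaded trips out, with a return between consecutive ones — at least 7 crossings.
The safety rule pushes this higher. Following every safe sequence of crossings, the most of the 7 that can be at the east ledge as the rope basket arrives there on crossing 7 is 6 — never all 7.
So no plan with fewer than 9 crossings exists, and this one achieves 9:
1. Guide goes to the east ledge with Evan and Rhea.  [the west ledge: Dara, Ivo, Lev, Quin, Sol | the east ledge: Evan, Rhea]
2. Guide goes back to the west ledge alone.  [the west ledge: Dara, Ivo, Lev, Quin, Sol | the east ledge: Evan, Rhea]
3. Guide goes to the east ledge with Ivo.  [the west ledge: Dara, Lev, Quin, Sol | the east ledge: Evan, Ivo, Rhea]
4. Guide goes back to the west ledge alone.  [the west ledge: Dara, Lev, Quin, Sol | the east ledge: Evan, Ivo, Rhea]
5. Guide goes to the east ledge with Lev and Sol.  [the west ledge: Dara, Quin | the east ledge: Evan, Ivo, Lev, Rhea, Sol]
6. Guide goes back to the west ledge with Evan and Rhea.  [the west ledge: Dara, Evan, Quin, Rhea | the east ledge: Ivo, Lev, Sol]
7. Guide goes to the east ledge with Dara and Quin.  [the west ledge: Evan, Rhea | the east ledge: Dara, Ivo, Lev, Quin, Sol]
8. Guide goes back to the west ledge alone.  [the west ledge: Evan, Rhea | the east ledge: Dara, Ivo, Lev, Quin, Sol]
9. Guide goes to the east ledge with Evan and Rhea.  [the west ledge: — | the east ledge: Dara, Evan, Ivo, Lev, Quin, Rhea, Sol]

9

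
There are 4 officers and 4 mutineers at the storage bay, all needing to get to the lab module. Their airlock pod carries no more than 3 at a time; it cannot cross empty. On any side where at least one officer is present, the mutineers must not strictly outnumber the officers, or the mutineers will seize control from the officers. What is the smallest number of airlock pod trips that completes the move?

9

Counting alone: each trip to the lab module takes at most 3 across and each return brings at least 1 back, so after t trips out (and t−1 returns) at most 3t − (t−1) of the 8 are across; that first reaches 8 at t = 4, so at least 7 crossings are needed.
The safety rule pushes this higher. Following every safe sequence of crossings, the most of the 8 that can be at the lab module as the airlock pod arrives there on crossing 7 is 7 — never all 8.
So no plan with fewer than 9 crossings exists, and this one achieves 9:
1. 2 mutineers → the lab module.  (the storage bay: 4O 2M; the lab module: 0O 2M)
2. 1 mutineer ← the storage bay.  (the storage bay: 4O 3M; the lab module: 0O 1M)
3. 3 mutineers → the lab module.  (the storage bay: 4O 0M; the lab module: 0O 4M)
4. 1 mutineer ← the storage bay.  (the storage bay: 4O 1M; the lab module: 0O 3M)
5. 3 officers → the lab module.  (the storage bay: 1O 1M; the lab module: 3O 3M)
6. 1 officer and 1 mutineer ← the storage bay.  (the storage bay: 2O 2M; the lab module: 2O 2M)
7. 2 officers → the lab module.  (the storage bay: 0O 2M; the lab module: 4O 2M)
8. 1 mutineer ← the storage bay.  (the storage bay: 0O 3M; the lab module: 4O 1M)
9. 3 mutineers → the lab module.  (the storage bay: 0O 0M; the lab module: 4O 4M)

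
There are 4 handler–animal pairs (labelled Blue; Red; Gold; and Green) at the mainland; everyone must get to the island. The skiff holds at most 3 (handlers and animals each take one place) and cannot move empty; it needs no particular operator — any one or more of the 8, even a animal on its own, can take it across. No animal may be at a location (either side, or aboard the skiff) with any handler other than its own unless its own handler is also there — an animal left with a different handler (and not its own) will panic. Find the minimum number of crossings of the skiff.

Counting alone: each trip to the island takes at most 3 across and each return brings at least 1 back, so after t trips out (and t−1 returns) at most 3t − (t−1) of the 8 are across; that first reaches 8 at t = 4, so at least 7 crossings are needed.
The safety rule pushes this higher. Following every safe sequence of crossings, the most of the 8 that can be at the island as the skiff arrives there on crossing 7 is 7 — never all 8.
So no plan with fewer than 9 crossings exists, and this one achieves 9:
1. animal Blue and handler Blue cross → the island.
2. handler Blue crosses ← the mainland.
3. animal Red, handler Blue, and handler Red cross → the island.
4. animal Blue and handler Blue cross ← the mainland.
5. handler Blue, handler Gold, and handler Green cross → the island.
6. animal Red crosses ← the mainland.
7. animal Blue and animal Red cross → the island.
8. animal Blue crosses ← the mainland.
9. animal Blue, animal Gold, and animal Green cross → the island.

9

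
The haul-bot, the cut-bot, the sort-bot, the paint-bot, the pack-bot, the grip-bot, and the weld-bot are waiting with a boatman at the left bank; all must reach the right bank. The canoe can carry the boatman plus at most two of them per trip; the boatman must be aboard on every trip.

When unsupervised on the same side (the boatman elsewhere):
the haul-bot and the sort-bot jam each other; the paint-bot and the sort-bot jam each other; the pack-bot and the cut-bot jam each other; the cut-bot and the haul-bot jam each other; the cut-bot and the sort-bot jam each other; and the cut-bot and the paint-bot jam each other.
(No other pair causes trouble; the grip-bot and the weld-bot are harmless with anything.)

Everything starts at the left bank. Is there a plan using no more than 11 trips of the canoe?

Yes

Yes — this plan uses 11 crossings (≤ 11):
1. Boatman goes to the right bank with the cut-bot and the sort-bot.
2. Boatman goes back to the left bank with the cut-bot.
3. Boatman goes to the right bank with the cut-bot and the pack-bot.
4. Boatman goes back to the left bank with the cut-bot.
5. Boatman goes to the right bank with the haul-bot and the paint-bot.
6. Boatman goes back to the left bank with the sort-bot.
7. Boatman goes to the right bank with the cut-bot and the grip-bot.
8. Boatman goes back to the left bank with the cut-bot.
9. Boatman goes to the right bank with the cut-bot and the weld-bot.
10. Boatman goes back to the left bank with the cut-bot.
11. Boatman goes to the right bank with the cut-bot and the sort-bot.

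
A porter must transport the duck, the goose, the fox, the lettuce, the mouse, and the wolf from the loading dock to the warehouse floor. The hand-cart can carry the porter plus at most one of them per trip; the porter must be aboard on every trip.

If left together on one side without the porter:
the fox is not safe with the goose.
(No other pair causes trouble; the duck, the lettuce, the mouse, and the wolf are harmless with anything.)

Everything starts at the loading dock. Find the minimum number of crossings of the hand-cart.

Counting alone: the porter can take at most 1 across per trip to the warehouse floor, so moving all 6 needs at least 6 loaded trips out, with a return between consecutive ones — at least 11 crossings.
The plan below uses exactly 11 crossings, so it is optimal:
1. Porter goes to the warehouse floor with the goose.  [the loading dock: the duck, the fox, the lettuce, the mouse, the wolf | the warehouse floor: the goose]
2. Porter goes back to the loading dock alone.  [the loading dock: the duck, the fox, the lettuce, the mouse, the wolf | the warehouse floor: the goose]
3. Porter goes to the warehouse floor with the duck.  [the loading dock: the fox, the lettuce, the mouse, the wolf | the warehouse floor: the duck, the goose]
4. Porter goes back to the loading dock alone.  [the loading dock: the fox, the lettuce, the mouse, the wolf | the warehouse floor: the duck, the goose]
5. Porter goes to the warehouse floor with the lettuce.  [the loading dock: the fox, the mouse, the wolf | the warehouse floor: the duck, the goose, the lettuce]
6. Porter goes back to the loading dock alone.  [the loading dock: the fox, the mouse, the wolf | the warehouse floor: the duck, the goose, the lettuce]
7. Porter goes to the warehouse floor with the mouse.  [the loading dock: the fox, the wolf | the warehouse floor: the duck, the goose, the lettuce, the mouse]
8. Porter goes back to the loading dock alone.  [the loading dock: the fox, the wolf | the warehouse floor: the duck, the goose, the lettuce, the mouse]
9. Porter goes to the warehouse floor with the wolf.  [the loading dock: the fox | the warehouse floor: the duck, the goose, the lettuce, the mouse, the wolf]
10. Porter goes back to the loading dock alone.  [the loading dock: the fox | the warehouse floor: the duck, the goose, the lettuce, the mouse, the wolf]
11. Porter goes to the warehouse floor with the fox.  [the loading dock: — | the warehouse floor: the duck, the fox, the goose, the lettuce, the mouse, the wolf]

11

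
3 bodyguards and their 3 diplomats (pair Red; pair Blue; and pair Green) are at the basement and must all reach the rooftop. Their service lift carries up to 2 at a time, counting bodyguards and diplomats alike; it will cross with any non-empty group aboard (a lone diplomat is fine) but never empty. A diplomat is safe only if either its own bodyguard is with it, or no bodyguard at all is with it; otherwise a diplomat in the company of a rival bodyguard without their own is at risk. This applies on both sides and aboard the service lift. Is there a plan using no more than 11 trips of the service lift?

Yes

Yes — this plan uses 11 crossings (≤ 11):
1. bodyguard Red and diplomat Red cross → the rooftop.
2. bodyguard Red crosses ← the basement.
3. diplomat Blue and diplomat Green cross → the rooftop.
4. diplomat Red crosses ← the basement.
5. bodyguard Blue and bodyguard Green cross → the rooftop.
6. bodyguard Blue and diplomat Blue cross ← the basement.
7. bodyguard Blue and bodyguard Red cross → the rooftop.
8. diplomat Green crosses ← the basement.
9. diplomat Blue and diplomat Red cross → the rooftop.
10. bodyguard Green crosses ← the basement.
11. bodyguard Green and diplomat Green cross → the rooftop.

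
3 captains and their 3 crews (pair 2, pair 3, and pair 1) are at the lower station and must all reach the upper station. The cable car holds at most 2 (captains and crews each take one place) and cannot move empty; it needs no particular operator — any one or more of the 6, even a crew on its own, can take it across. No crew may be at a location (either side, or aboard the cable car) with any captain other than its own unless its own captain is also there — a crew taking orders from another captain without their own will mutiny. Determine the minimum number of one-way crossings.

Counting alone: each trip to the upper station takes at most 2 across and each return brings at least 1 back, so after t trips out (and t−1 returns) at most 2t − (t−1) of the 6 are across; that first reaches 6 at t = 5, so at least 9 crossings are needed.
The safety rule pushes this higher. Following every safe sequence of crossings, the most of the 6 that can be at the upper station as the cable car arrives there on crossing 9 is 5 — never all 6.
So no plan with fewer than 11 crossings exists, and this one achieves 11:
1. captain 2 and crew 2 cross → the upper station.
2. captain 2 crosses ← the lower station.
3. crew 1 and crew 3 cross → the upper station.
4. crew 2 crosses ← the lower station.
5. captain 1 and captain 3 cross → the upper station.
6. captain 3 and crew 3 cross ← the lower station.
7. captain 2 and captain 3 cross → the upper station.
8. crew 1 crosses ← the lower station.
9. crew 2 and crew 3 cross → the upper station.
10. captain 1 crosses ← the lower station.
11. captain 1 and crew 1 cross → the upper station.

11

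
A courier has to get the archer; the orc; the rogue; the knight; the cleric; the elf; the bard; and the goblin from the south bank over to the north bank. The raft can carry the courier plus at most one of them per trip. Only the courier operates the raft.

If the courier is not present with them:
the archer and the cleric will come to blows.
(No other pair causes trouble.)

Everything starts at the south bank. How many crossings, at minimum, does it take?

15

Counting alone: the courier can take at most 1 across per trip to the north bank, so moving all 8 needs at least 8 loaded trips out, with a return between consecutive ones — at least 15 crossings.
The plan below uses exactly 15 crossings, so it is optimal:
1. Courier goes to the north bank with the archer.
2. Courier goes back to the south bank alone.
3. Courier goes to the north bank with the orc.
4. Courier goes back to the south bank alone.
5. Courier goes to the north bank with the rogue.
6. Courier goes back to the south bank alone.
7. Courier goes to the north bank with the knight.
8. Courier goes back to the south bank alone.
9. Courier goes to the north bank with the elf.
10. Courier goes back to the south bank alone.
11. Courier goes to the north bank with the bard.
12. Courier goes back to the south bank alone.
13. Courier goes to the north bank with the goblin.
14. Courier goes back to the south bank alone.
15. Courier goes to the north bank with the cleric.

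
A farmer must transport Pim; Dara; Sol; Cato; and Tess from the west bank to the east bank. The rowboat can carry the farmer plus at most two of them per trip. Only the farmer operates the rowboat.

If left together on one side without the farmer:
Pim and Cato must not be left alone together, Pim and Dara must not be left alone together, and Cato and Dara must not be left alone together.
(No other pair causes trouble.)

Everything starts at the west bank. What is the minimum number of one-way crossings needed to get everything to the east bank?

Counting alone: the farmer can take at most 2 across per trip to the east bank, so moving all 5 needs at least 3 loaded trips out, with a return between consecutive ones — at least 5 crossings.
The safety rule pushes this higher. Following every safe sequence of crossings, the most of the 5 that can be at the east bank as the rowboat arrives there on crossing 5 is 4 — never all 5.
So no plan with fewer than 7 crossings exists, and this one achieves 7:
1. Farmer goes to the east bank with Dara and Pim.
2. Farmer goes back to the west bank with Pim.
3. Farmer goes to the east bank with Pim and Sol.
4. Farmer goes back to the west bank with Pim.
5. Farmer goes to the east bank with Pim and Tess.
6. Farmer goes back to the west bank with Pim.
7. Farmer goes to the east bank with Cato and Pim.

7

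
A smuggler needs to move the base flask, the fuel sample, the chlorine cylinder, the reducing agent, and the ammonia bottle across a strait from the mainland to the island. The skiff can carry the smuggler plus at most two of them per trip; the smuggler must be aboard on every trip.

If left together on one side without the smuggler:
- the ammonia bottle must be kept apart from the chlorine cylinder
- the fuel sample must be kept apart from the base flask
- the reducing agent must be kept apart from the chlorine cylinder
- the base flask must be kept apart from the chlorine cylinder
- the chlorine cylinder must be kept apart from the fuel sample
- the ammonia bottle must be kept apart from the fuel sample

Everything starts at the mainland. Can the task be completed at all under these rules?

Yes

1. Smuggler goes to the island with the chlorine cylinder and the fuel sample.  [the mainland: the ammonia bottle, the base flask, the reducing agent | the island: the chlorine cylinder, the fuel sample]
2. Smuggler goes back to the mainland with the fuel sample.  [the mainland: the ammonia bottle, the base flask, the fuel sample, the reducing agent | the island: the chlorine cylinder]
3. Smuggler goes to the island with the ammonia bottle and the base flask.  [the mainland: the fuel sample, the reducing agent | the island: the ammonia bottle, the base flask, the chlorine cylinder]
4. Smuggler goes back to the mainland with the chlorine cylinder.  [the mainland: the chlorine cylinder, the fuel sample, the reducing agent | the island: the ammonia bottle, the base flask]
5. Smuggler goes to the island with the fuel sample and the reducing agent.  [the mainland: the chlorine cylinder | the island: the ammonia bottle, the base flask, the fuel sample, the reducing agent]
6. Smuggler goes back to the mainland with the fuel sample.  [the mainland: the chlorine cylinder, the fuel sample | the island: the ammonia bottle, the base flask, the reducing agent]
7. Smuggler goes to the island with the chlorine cylinder and the fuel sample.  [the mainland: — | the island: the ammonia bottle, the base flask, the chlorine cylinder, the fuel sample, the reducing agent]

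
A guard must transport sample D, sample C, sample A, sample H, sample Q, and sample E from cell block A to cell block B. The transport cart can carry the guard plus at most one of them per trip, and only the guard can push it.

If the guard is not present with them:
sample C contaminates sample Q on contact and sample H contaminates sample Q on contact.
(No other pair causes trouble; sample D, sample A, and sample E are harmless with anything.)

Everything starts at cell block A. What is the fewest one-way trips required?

Counting alone: the guard can take at most 1 across per trip to cell block B, so moving all 6 needs at least 6 loaded trips out, with a return between consecutive ones — at least 11 crossings.
The safety rule pushes this higher. Following every safe sequence of crossings, the most of the 6 that can be at cell block B as the transport cart arrives there on crossing 11 is 5 — never all 6.
So no plan with fewer than 13 crossings exists, and this one achieves 13:
1. Guard goes to cell block B with sample Q.
2. Guard goes back to cell block A alone.
3. Guard goes to cell block B with sample D.
4. Guard goes back to cell block A alone.
5. Guard goes to cell block B with sample C.
6. Guard goes back to cell block A with sample Q.
7. Guard goes to cell block B with sample H.
8. Guard goes back to cell block A alone.
9. Guard goes to cell block B with sample A.
10. Guard goes back to cell block A alone.
11. Guard goes to cell block B with sample E.
12. Guard goes back to cell block A alone.
13. Guard goes to cell block B with sample Q.

13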